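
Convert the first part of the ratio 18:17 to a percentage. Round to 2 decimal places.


Total parts = 18 + 17 = 35
First part fraction = 18/35
Percentage = (18/35) * 100
= 0.514286 * 100
= 51.43%

51.43


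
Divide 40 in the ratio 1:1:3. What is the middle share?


Ratio = 1:1:3
Total parts = 1 + 1 + 3 = 5
Value per part = 40 / 5 = 8
First share = 1 * 8 = 8
Middle share = 1 * 8 = 8
Third share = 3 * 8 = 24

8


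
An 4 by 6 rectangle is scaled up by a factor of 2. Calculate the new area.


Original dimensions: 4 x 6
Enlargement factor = 2
New width = 4 * 2 = 8
New height = 6 * 2 = 12
New area = 8 * 12 = 96

96


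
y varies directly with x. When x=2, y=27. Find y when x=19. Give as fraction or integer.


Direct proportion: y = kx
Find k: k = 27/2 = 27/2
Compute y at x=19: y = 27/2 * 19
y = 513/2

513/2


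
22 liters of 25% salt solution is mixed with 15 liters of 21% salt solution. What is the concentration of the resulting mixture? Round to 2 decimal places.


Solute in mixture 1 = 25% of 22 L = 22*25/100 = 11/2 L
Solute in mixture 2 = 21% of 15 L = 15*21/100 = 63/20 L
Total solute = 11/2 + 63/20 = 173/20 L
Total volume = 22 + 15 = 37 L
Final concentration = 173/20/37 * 100 = 23.38%

23.38


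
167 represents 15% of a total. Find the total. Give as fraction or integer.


Given: 167 is 15% of the whole
Set up: 167 = 15/100 * whole
whole = 167 * 100 / 15
whole = 16700 / 15
whole = 3340/3

3340/3


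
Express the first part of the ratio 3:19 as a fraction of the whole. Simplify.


Total parts = 3 + 19 = 22
First part fraction = 3/22
Simplify: 3/22 = 3/22

3/22


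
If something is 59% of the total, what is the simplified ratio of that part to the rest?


Part = 59%, Remainder = 41%
Ratio = 59:41
GCD(59, 41) = 1
Simplify: 59:41 = 59:41

59:41


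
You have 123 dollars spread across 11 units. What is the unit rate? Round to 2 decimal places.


Total dollars = 123
Number of units = 11
Unit rate = 123 / 11
= 11.18 dollars per unit

11.18


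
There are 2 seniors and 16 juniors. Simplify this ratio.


Find GCD(2, 16)
GCD = 2
Divide both by 2: 2/2 = 1, 16/2 = 8
Simplified ratio = 1:8

1:8


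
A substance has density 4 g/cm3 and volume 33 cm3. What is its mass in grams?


Using mass = density * volume
Density = 4 g/cm3
Volume = 33 cm3
Mass = 4 * 33
= 132 g

132


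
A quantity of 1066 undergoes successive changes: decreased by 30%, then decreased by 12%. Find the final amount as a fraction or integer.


Start: 1066
Step 1: decrease by 30% => multiply by 70/100
  1066 * 70/100 = 3731/5
Step 2: decrease by 12% => multiply by 88/100
  3731/5 * 88/100 = 82082/125
Final value = 82082/125

82082/125


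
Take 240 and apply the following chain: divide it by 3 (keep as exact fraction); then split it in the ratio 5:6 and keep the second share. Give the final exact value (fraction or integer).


Start with 240.
Step 1: Divide by 3: 240 / 3 = 80
Step 2: Split 5:6, second share = 80 * 6/11 = 480/11
Final result = 480/11

480/11


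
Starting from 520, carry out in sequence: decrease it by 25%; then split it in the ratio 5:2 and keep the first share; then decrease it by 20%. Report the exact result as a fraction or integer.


Start with 520.
Step 1: Decrease by 25%: 520 * 75/100 = 390
Step 2: Split 5:2, first share = 390 * 5/7 = 1950/7
Step 3: Decrease by 20%: 1950/7 * 80/100 = 1560/7
Final result = 1560/7

1560/7


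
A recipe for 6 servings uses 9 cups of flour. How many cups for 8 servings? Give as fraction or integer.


Original: 9 cups for 6 servings
Target servings = 8
Scaling factor = 8/6
New amount = 9 * 8/6
= 72/6
= 12 cups

12


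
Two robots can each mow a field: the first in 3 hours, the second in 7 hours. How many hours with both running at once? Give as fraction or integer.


Rate of A = 1/3 job per hour
Rate of B = 1/7 job per hour
Combined rate = 1/3 + 1/7
Find common denominator: (7 + 3)/(3*7) = 10/21
Combined rate = 10/21 job per hour
Time together = 1 / (10/21) = 21/10 hours

21/10


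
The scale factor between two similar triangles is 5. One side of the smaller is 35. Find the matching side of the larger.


Similar triangles have proportional sides
Scale factor = 5
Smaller side = 35
Corresponding larger side = 35 * 5
= 175

175


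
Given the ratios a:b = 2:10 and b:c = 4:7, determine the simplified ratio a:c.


Given a:b = 2:10 and b:c = 4:7
Make b consistent. Multiply first ratio by 4: a:b = 8:40
Multiply second ratio by 10: b:c = 40:70
Now b = 40 in both, so a:b:c = 8:40:70
Therefore a:c = 8:70
Simplify by GCD: a:c = 4:35

4:35


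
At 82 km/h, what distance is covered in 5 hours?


Using distance = speed * time
Speed = 82 km/h
Time = 5 hours
Distance = 82 * 5
= 410 km

410


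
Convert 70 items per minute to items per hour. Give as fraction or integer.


Converting from per minute to per hour
Rate = 70 items per minute
Multiply by 60: 70 * 60
= 4200 items per hour

4200


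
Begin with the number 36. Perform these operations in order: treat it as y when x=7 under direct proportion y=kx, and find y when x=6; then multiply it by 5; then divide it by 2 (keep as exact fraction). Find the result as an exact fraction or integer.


Start with 36.
Step 1: Direct prop: k = (36)/7; new y = k*6 = 36*6/7 = 216/7
Step 2: Multiply by 5: 216/7 * 5 = 1080/7
Step 3: Divide by 2: 1080/7 / 2 = 540/7
Final result = 540/7

540/7


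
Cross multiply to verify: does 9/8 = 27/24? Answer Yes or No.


Cross multiply to check 9/8 = 27/24
Left cross product: 9 * 24 = 216
Right cross product: 8 * 27 = 216
216 = 216
Equal, so proportions match => Yes

Yes


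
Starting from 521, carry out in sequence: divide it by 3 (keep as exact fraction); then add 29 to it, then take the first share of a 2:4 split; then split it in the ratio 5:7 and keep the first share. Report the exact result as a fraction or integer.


Start with 521.
Step 1: Divide by 3: 521 / 3 = 521/3
Step 2: Add 29: 521/3+29=608/3; split 2:4 first = 608/3*2/6 = 608/9
Step 3: Split 5:7, first share = 608/9 * 5/12 = 760/27
Final result = 760/27

760/27


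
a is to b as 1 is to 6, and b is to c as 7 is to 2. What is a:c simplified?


Given a:b = 1:6 and b:c = 7:2
Make b consistent. Multiply first ratio by 7: a:b = 7:42
Multiply second ratio by 6: b:c = 42:12
Now b = 42 in both, so a:b:c = 7:42:12
Therefore a:c = 7:12
Simplify by GCD: a:c = 7:12

7:12


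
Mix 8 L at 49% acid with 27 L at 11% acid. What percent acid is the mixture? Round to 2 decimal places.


Solute in mixture 1 = 49% of 8 L = 8*49/100 = 98/25 L
Solute in mixture 2 = 11% of 27 L = 27*11/100 = 297/100 L
Total solute = 98/25 + 297/100 = 689/100 L
Total volume = 8 + 27 = 35 L
Final concentration = 689/100/35 * 100 = 19.69%

19.69


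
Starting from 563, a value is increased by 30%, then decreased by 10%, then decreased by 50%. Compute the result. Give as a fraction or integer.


Start: 563
Step 1: increase by 30% => multiply by 130/100
  563 * 130/100 = 7319/10
Step 2: decrease by 10% => multiply by 90/100
  7319/10 * 90/100 = 65871/100
Step 3: decrease by 50% => multiply by 50/100
  65871/100 * 50/100 = 65871/200
Final value = 65871/200

65871/200


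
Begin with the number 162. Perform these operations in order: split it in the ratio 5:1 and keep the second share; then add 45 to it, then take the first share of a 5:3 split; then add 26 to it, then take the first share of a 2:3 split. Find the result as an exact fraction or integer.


Start with 162.
Step 1: Split 5:1, second share = 162 * 1/6 = 27
Step 2: Add 45: 27+45=72; split 5:3 first = 72*5/8 = 45
Step 3: Add 26: 45+26=71; split 2:3 first = 71*2/5 = 142/5
Final result = 142/5

142/5


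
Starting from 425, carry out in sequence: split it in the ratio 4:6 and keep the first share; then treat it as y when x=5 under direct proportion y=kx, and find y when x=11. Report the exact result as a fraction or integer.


Start with 425.
Step 1: Split 4:6, first share = 425 * 4/10 = 170
Step 2: Direct prop: k = (170)/5; new y = k*11 = 170*11/5 = 374
Final result = 374

374


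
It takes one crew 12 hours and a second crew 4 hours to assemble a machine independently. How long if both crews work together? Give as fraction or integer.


Rate of A = 1/12 job per hour
Rate of B = 1/4 job per hour
Combined rate = 1/12 + 1/4
Find common denominator: (4 + 12)/(12*4) = 16/48
Combined rate = 1/3 job per hour
Time together = 1 / (1/3) = 3 hours

3


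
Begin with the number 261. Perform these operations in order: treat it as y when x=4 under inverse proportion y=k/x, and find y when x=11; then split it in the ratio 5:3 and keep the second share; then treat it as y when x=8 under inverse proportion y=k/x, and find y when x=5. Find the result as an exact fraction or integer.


Start with 261.
Step 1: Inverse prop: k = (261)*4; new y = k/11 = 261*4/11 = 1044/11
Step 2: Split 5:3, second share = 1044/11 * 3/8 = 783/22
Step 3: Inverse prop: k = (783/22)*8; new y = k/5 = 783/22*8/5 = 3132/55
Final result = 3132/55

3132/55


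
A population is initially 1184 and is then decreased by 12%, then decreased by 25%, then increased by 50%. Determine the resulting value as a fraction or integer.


Start: 1184
Step 1: decrease by 12% => multiply by 88/100
  1184 * 88/100 = 26048/25
Step 2: decrease by 25% => multiply by 75/100
  26048/25 * 75/100 = 19536/25
Step 3: increase by 50% => multiply by 150/100
  19536/25 * 150/100 = 29304/25
Final value = 29304/25

29304/25


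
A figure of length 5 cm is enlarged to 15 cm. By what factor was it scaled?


Original length = 5 cm
Scaled length = 15 cm
Scale factor = 15 / 5
= 3

3


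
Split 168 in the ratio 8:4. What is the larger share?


Total parts = 8 + 4 = 12
Value per part = 168 / 12 = 14
First share = 8 * 14 = 112
Second share = 4 * 14 = 56
Larger share = 112

112


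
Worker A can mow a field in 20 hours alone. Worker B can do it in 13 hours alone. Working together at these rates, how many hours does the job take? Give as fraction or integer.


Rate of A = 1/20 job per hour
Rate of B = 1/13 job per hour
Combined rate = 1/20 + 1/13
Find common denominator: (13 + 20)/(20*13) = 33/260
Combined rate = 33/260 job per hour
Time together = 1 / (33/260) = 260/33 hours

260/33


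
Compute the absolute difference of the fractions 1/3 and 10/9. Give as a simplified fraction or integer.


Simplify: 1/3 = 1/3 and 10/9 = 10/9
Find common denominator: LCD = 9
Convert: 3/9 and 10/9
Difference = |3 - 10|/9 = 7/9
Simplified = 7/9

7/9


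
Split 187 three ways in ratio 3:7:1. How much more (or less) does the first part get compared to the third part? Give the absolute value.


Total parts = 3 + 7 + 1 = 11
Value per part = 187 / 11 = 17
Shares: 3*17=51, 7*17=119, 1*17=17
First share = 51, third share = 17
Difference = |51 - 17| = 34

34


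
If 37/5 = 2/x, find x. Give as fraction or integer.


Setting up: 37/5 = 2/x
Cross multiply: 37 * x = 5 * 2
37x = 10
x = 10/37
x = 10/37

10/37


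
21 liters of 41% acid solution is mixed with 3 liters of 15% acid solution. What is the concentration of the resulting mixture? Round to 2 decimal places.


Solute in mixture 1 = 41% of 21 L = 21*41/100 = 861/100 L
Solute in mixture 2 = 15% of 3 L = 3*15/100 = 9/20 L
Total solute = 861/100 + 9/20 = 453/50 L
Total volume = 21 + 3 = 24 L
Final concentration = 453/50/24 * 100 = 37.75%

37.75


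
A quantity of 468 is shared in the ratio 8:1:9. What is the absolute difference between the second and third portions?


Total parts = 8 + 1 + 9 = 18
Value per part = 468 / 18 = 26
Shares: 8*26=208, 1*26=26, 9*26=234
Second share = 26, third share = 234
Difference = |26 - 234| = 208

208


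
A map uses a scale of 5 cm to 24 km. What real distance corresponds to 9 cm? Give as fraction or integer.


Map scale: 5 cm = 24 km
Measured distance on map = 9 cm
Set up proportion: 9 * 24 / 5
= 216 / 5
= 216/5 km

216/5


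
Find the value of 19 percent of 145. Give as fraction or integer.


Compute 19% of 145
Convert percentage: 19% = 19/100
Multiply: 145 * 19/100
= 2755/100
= 551/20

551/20


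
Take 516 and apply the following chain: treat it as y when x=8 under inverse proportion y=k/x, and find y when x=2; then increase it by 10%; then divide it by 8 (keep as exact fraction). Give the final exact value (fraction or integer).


Start with 516.
Step 1: Inverse prop: k = (516)*8; new y = k/2 = 516*8/2 = 2064
Step 2: Increase by 10%: 2064 * 110/100 = 11352/5
Step 3: Divide by 8: 11352/5 / 8 = 1419/5
Final result = 1419/5

1419/5


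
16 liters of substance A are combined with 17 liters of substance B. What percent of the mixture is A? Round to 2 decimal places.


Volume of A = 16 L
Volume of B = 17 L
Total volume = 16 + 17 = 33 L
Percentage of A = (16/33) * 100
= 48.48%

48.48


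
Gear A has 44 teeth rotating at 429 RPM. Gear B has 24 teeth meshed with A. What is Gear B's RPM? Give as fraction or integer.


Gear ratio: teeth_A * RPM_A = teeth_B * RPM_B
44 * 429 = 24 * RPM_B
18876 = 24 * RPM_B
RPM_B = 18876 / 24
RPM_B = 1573/2

1573/2


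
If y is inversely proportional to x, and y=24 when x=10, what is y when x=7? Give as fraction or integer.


Inverse proportion: y = k/x
Find k: k = 10 * 24 = 240
Compute y at x=7: y = 240/7
y = 240/7

240/7


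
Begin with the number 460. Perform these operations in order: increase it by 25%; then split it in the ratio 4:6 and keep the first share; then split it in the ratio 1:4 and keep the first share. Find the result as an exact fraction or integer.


Start with 460.
Step 1: Increase by 25%: 460 * 125/100 = 575
Step 2: Split 4:6, first share = 575 * 4/10 = 230
Step 3: Split 1:4, first share = 230 * 1/5 = 46
Final result = 46

46


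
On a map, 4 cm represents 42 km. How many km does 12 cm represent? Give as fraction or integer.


Map scale: 4 cm = 42 km
Measured distance on map = 12 cm
Set up proportion: 12 * 42 / 4
= 504 / 4
= 126 km

126


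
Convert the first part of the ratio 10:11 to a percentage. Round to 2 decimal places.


Total parts = 10 + 11 = 21
First part fraction = 10/21
Percentage = (10/21) * 100
= 0.47619 * 100
= 47.62%

47.62


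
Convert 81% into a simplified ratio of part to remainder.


Part = 81%, Remainder = 19%
Ratio = 81:19
GCD(81, 19) = 1
Simplify: 81:19 = 81:19

81:19


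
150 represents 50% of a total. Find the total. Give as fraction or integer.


Given: 150 is 50% of the whole
Set up: 150 = 50/100 * whole
whole = 150 * 100 / 50
whole = 15000 / 50
whole = 300

300


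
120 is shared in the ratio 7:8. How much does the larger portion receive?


Total parts = 7 + 8 = 15
Value per part = 120 / 15 = 8
First share = 7 * 8 = 56
Second share = 8 * 8 = 64
Larger share = 64

64


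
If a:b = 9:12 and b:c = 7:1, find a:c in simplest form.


Given a:b = 9:12 and b:c = 7:1
Make b consistent. Multiply first ratio by 7: a:b = 63:84
Multiply second ratio by 12: b:c = 84:12
Now b = 84 in both, so a:b:c = 63:84:12
Therefore a:c = 63:12
Simplify by GCD: a:c = 21:4

21:4


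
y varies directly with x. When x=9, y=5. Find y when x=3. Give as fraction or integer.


Direct proportion: y = kx
Find k: k = 5/9 = 5/9
Compute y at x=3: y = 5/9 * 3
y = 5/3

5/3


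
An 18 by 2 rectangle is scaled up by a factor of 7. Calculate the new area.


Original dimensions: 18 x 2
Enlargement factor = 7
New width = 18 * 7 = 126
New height = 2 * 7 = 14
New area = 126 * 14 = 1764

1764


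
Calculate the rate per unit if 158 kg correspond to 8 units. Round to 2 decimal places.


Total kg = 158
Number of units = 8
Unit rate = 158 / 8
= 19.75 kg per unit

19.75


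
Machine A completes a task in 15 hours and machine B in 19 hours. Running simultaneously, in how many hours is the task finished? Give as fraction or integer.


Rate of A = 1/15 job per hour
Rate of B = 1/19 job per hour
Combined rate = 1/15 + 1/19
Find common denominator: (19 + 15)/(15*19) = 34/285
Combined rate = 34/285 job per hour
Time together = 1 / (34/285) = 285/34 hours

285/34


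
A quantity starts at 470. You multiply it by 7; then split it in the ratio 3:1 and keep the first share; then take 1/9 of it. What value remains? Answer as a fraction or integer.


Start with 470.
Step 1: Multiply by 7: 470 * 7 = 3290
Step 2: Split 3:1, first share = 3290 * 3/4 = 4935/2
Step 3: Take 1/9: 4935/2 * 1/9 = 1645/6
Final result = 1645/6

1645/6


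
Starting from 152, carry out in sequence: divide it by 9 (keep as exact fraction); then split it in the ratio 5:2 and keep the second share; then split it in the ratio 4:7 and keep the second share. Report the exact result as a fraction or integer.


Start with 152.
Step 1: Divide by 9: 152 / 9 = 152/9
Step 2: Split 5:2, second share = 152/9 * 2/7 = 304/63
Step 3: Split 4:7, second share = 304/63 * 7/11 = 304/99
Final result = 304/99

304/99


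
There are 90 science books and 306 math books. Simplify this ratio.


Find GCD(90, 306)
GCD = 18
Divide both by 18: 90/18 = 5, 306/18 = 17
Simplified ratio = 5:17

5:17


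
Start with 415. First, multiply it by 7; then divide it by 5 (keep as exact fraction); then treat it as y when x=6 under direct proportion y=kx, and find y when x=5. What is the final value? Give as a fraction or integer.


Start with 415.
Step 1: Multiply by 7: 415 * 7 = 2905
Step 2: Divide by 5: 2905 / 5 = 581
Step 3: Direct prop: k = (581)/6; new y = k*5 = 581*5/6 = 2905/6
Final result = 2905/6

2905/6


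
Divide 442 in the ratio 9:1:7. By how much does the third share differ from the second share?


Total parts = 9 + 1 + 7 = 17
Value per part = 442 / 17 = 26
Shares: 9*26=234, 1*26=26, 7*26=182
Third share = 182, second share = 26
Difference = |182 - 26| = 156

156


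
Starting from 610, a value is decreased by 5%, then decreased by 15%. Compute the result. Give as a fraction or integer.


Start: 610
Step 1: decrease by 5% => multiply by 95/100
  610 * 95/100 = 1159/2
Step 2: decrease by 15% => multiply by 85/100
  1159/2 * 85/100 = 19703/40
Final value = 19703/40

19703/40


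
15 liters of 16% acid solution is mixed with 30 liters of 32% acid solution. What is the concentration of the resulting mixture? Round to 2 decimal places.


Solute in mixture 1 = 16% of 15 L = 15*16/100 = 12/5 L
Solute in mixture 2 = 32% of 30 L = 30*32/100 = 48/5 L
Total solute = 12/5 + 48/5 = 12 L
Total volume = 15 + 30 = 45 L
Final concentration = 12/45 * 100 = 26.67%

26.67


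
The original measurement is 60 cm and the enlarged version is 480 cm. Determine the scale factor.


Original length = 60 cm
Scaled length = 480 cm
Scale factor = 480 / 60
= 8

8


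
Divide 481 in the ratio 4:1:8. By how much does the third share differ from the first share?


Total parts = 4 + 1 + 8 = 13
Value per part = 481 / 13 = 37
Shares: 4*37=148, 1*37=37, 8*37=296
Third share = 296, first share = 148
Difference = |296 - 148| = 148

148


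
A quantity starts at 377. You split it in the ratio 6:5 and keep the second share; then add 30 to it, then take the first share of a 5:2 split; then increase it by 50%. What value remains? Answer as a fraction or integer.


Start with 377.
Step 1: Split 6:5, second share = 377 * 5/11 = 1885/11
Step 2: Add 30: 1885/11+30=2215/11; split 5:2 first = 2215/11*5/7 = 11075/77
Step 3: Increase by 50%: 11075/77 * 150/100 = 33225/154
Final result = 33225/154

33225/154


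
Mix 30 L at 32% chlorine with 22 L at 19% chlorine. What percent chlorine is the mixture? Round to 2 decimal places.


Solute in mixture 1 = 32% of 30 L = 30*32/100 = 48/5 L
Solute in mixture 2 = 19% of 22 L = 22*19/100 = 209/50 L
Total solute = 48/5 + 209/50 = 689/50 L
Total volume = 30 + 22 = 52 L
Final concentration = 689/50/52 * 100 = 26.50%

26.50


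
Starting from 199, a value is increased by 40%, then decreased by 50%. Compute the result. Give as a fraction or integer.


Start: 199
Step 1: increase by 40% => multiply by 140/100
  199 * 140/100 = 1393/5
Step 2: decrease by 50% => multiply by 50/100
  1393/5 * 50/100 = 1393/10
Final value = 1393/10

1393/10


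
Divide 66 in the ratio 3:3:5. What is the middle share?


Ratio = 3:3:5
Total parts = 3 + 3 + 5 = 11
Value per part = 66 / 11 = 6
First share = 3 * 6 = 18
Middle share = 3 * 6 = 18
Third share = 5 * 6 = 30

18


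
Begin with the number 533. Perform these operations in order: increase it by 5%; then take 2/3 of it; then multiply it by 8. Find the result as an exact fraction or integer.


Start with 533.
Step 1: Increase by 5%: 533 * 105/100 = 11193/20
Step 2: Take 2/3: 11193/20 * 2/3 = 3731/10
Step 3: Multiply by 8: 3731/10 * 8 = 14924/5
Final result = 14924/5

14924/5


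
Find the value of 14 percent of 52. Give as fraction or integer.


Compute 14% of 52
Convert percentage: 14% = 14/100
Multiply: 52 * 14/100
= 728/100
= 182/25

182/25


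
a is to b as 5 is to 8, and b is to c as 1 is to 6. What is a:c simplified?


Given a:b = 5:8 and b:c = 1:6
Make b consistent. Multiply first ratio by 1: a:b = 5:8
Multiply second ratio by 8: b:c = 8:48
Now b = 8 in both, so a:b:c = 5:8:48
Therefore a:c = 5:48
Simplify by GCD: a:c = 5:48

5:48


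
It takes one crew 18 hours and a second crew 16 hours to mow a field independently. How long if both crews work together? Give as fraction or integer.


Rate of A = 1/18 job per hour
Rate of B = 1/16 job per hour
Combined rate = 1/18 + 1/16
Find common denominator: (16 + 18)/(18*16) = 34/288
Combined rate = 17/144 job per hour
Time together = 1 / (17/144) = 144/17 hours

144/17


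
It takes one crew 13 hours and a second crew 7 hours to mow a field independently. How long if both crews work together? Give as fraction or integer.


Rate of A = 1/13 job per hour
Rate of B = 1/7 job per hour
Combined rate = 1/13 + 1/7
Find common denominator: (7 + 13)/(13*7) = 20/91
Combined rate = 20/91 job per hour
Time together = 1 / (20/91) = 91/20 hours

91/20


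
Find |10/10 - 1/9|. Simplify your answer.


Simplify: 10/10 = 1 and 1/9 = 1/9
Find common denominator: LCD = 9
Convert: 9/9 and 1/9
Difference = |9 - 1|/9 = 8/9
Simplified = 8/9

8/9


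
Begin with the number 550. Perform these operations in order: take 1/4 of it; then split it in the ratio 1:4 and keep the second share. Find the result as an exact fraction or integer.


Start with 550.
Step 1: Take 1/4: 550 * 1/4 = 275/2
Step 2: Split 1:4, second share = 275/2 * 4/5 = 110
Final result = 110

110


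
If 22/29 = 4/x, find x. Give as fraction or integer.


Setting up: 22/29 = 4/x
Cross multiply: 22 * x = 29 * 4
22x = 116
x = 116/22
x = 58/11

58/11


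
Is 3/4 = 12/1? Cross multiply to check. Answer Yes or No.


Cross multiply to check 3/4 = 12/1
Left cross product: 3 * 1 = 3
Right cross product: 4 * 12 = 48
3 != 48
Not equal, so proportions differ => No

No


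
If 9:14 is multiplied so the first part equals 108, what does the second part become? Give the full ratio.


Original ratio: 9:14
First term target: 108
Scale factor = 108 / 9 = 12
Multiply second term: 14 * 12 = 168
Equivalent ratio = 108:168

108:168


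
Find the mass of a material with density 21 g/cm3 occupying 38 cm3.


Using mass = density * volume
Density = 21 g/cm3
Volume = 38 cm3
Mass = 21 * 38
= 798 g

798


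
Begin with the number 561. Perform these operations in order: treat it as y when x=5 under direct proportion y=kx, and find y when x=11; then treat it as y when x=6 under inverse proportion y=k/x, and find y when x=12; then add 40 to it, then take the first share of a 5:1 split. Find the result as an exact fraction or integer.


Start with 561.
Step 1: Direct prop: k = (561)/5; new y = k*11 = 561*11/5 = 6171/5
Step 2: Inverse prop: k = (6171/5)*6; new y = k/12 = 6171/5*6/12 = 6171/10
Step 3: Add 40: 6171/10+40=6571/10; split 5:1 first = 6571/10*5/6 = 6571/12
Final result = 6571/12

6571/12


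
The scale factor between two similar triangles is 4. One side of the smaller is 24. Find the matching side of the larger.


Similar triangles have proportional sides
Scale factor = 4
Smaller side = 24
Corresponding larger side = 24 * 4
= 96

96


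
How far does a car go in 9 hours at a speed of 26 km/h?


Using distance = speed * time
Speed = 26 km/h
Time = 9 hours
Distance = 26 * 9
= 234 km

234


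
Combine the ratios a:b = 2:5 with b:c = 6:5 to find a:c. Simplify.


Given a:b = 2:5 and b:c = 6:5
Make b consistent. Multiply first ratio by 6: a:b = 12:30
Multiply second ratio by 5: b:c = 30:25
Now b = 30 in both, so a:b:c = 12:30:25
Therefore a:c = 12:25
Simplify by GCD: a:c = 12:25

12:25


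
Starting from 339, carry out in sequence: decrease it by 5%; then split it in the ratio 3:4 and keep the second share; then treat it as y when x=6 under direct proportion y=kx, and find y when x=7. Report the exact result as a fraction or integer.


Start with 339.
Step 1: Decrease by 5%: 339 * 95/100 = 6441/20
Step 2: Split 3:4, second share = 6441/20 * 4/7 = 6441/35
Step 3: Direct prop: k = (6441/35)/6; new y = k*7 = 6441/35*7/6 = 2147/10
Final result = 2147/10

2147/10


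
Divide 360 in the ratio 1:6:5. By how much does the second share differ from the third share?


Total parts = 1 + 6 + 5 = 12
Value per part = 360 / 12 = 30
Shares: 1*30=30, 6*30=180, 5*30=150
Second share = 180, third share = 150
Difference = |180 - 150| = 30

30


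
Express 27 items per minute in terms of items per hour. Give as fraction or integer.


Converting from per minute to per hour
Rate = 27 items per minute
Multiply by 60: 27 * 60
= 1620 items per hour

1620


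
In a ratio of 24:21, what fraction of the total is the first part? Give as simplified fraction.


Total parts = 24 + 21 = 45
First part fraction = 24/45
Simplify: 24/45 = 8/15

8/15


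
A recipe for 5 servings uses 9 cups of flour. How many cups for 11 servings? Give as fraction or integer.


Original: 9 cups for 5 servings
Target servings = 11
Scaling factor = 11/5
New amount = 9 * 11/5
= 99/5
= 99/5 cups

99/5


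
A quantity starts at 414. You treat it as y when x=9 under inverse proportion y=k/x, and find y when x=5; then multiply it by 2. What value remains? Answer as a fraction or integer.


Start with 414.
Step 1: Inverse prop: k = (414)*9; new y = k/5 = 414*9/5 = 3726/5
Step 2: Multiply by 2: 3726/5 * 2 = 7452/5
Final result = 7452/5

7452/5


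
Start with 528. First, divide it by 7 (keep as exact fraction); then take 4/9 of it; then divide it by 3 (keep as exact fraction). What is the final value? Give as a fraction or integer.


Start with 528.
Step 1: Divide by 7: 528 / 7 = 528/7
Step 2: Take 4/9: 528/7 * 4/9 = 704/21
Step 3: Divide by 3: 704/21 / 3 = 704/63
Final result = 704/63

704/63


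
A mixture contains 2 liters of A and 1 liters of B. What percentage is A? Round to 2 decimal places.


Volume of A = 2 L
Volume of B = 1 L
Total volume = 2 + 1 = 3 L
Percentage of A = (2/3) * 100
= 66.67%

66.67


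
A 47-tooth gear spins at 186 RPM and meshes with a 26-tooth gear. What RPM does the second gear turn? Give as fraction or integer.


Gear ratio: teeth_A * RPM_A = teeth_B * RPM_B
47 * 186 = 26 * RPM_B
8742 = 26 * RPM_B
RPM_B = 8742 / 26
RPM_B = 4371/13

4371/13


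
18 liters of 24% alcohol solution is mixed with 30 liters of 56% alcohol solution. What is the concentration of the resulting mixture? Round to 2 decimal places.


Solute in mixture 1 = 24% of 18 L = 18*24/100 = 108/25 L
Solute in mixture 2 = 56% of 30 L = 30*56/100 = 84/5 L
Total solute = 108/25 + 84/5 = 528/25 L
Total volume = 18 + 30 = 48 L
Final concentration = 528/25/48 * 100 = 44.00%

44.00


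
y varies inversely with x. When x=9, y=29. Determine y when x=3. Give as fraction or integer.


Inverse proportion: y = k/x
Find k: k = 9 * 29 = 261
Compute y at x=3: y = 261/3
y = 87

87


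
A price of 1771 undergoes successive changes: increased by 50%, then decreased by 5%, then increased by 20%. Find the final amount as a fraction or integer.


Start: 1771
Step 1: increase by 50% => multiply by 150/100
  1771 * 150/100 = 5313/2
Step 2: decrease by 5% => multiply by 95/100
  5313/2 * 95/100 = 100947/40
Step 3: increase by 20% => multiply by 120/100
  100947/40 * 120/100 = 302841/100
Final value = 302841/100

302841/100


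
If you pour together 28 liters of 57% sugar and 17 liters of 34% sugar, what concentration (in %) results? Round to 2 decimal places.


Solute in mixture 1 = 57% of 28 L = 28*57/100 = 399/25 L
Solute in mixture 2 = 34% of 17 L = 17*34/100 = 289/50 L
Total solute = 399/25 + 289/50 = 1087/50 L
Total volume = 28 + 17 = 45 L
Final concentration = 1087/50/45 * 100 = 48.31%

48.31


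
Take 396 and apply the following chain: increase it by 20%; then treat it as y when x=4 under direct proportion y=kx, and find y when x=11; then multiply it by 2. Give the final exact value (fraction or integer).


Start with 396.
Step 1: Increase by 20%: 396 * 120/100 = 2376/5
Step 2: Direct prop: k = (2376/5)/4; new y = k*11 = 2376/5*11/4 = 6534/5
Step 3: Multiply by 2: 6534/5 * 2 = 13068/5
Final result = 13068/5

13068/5


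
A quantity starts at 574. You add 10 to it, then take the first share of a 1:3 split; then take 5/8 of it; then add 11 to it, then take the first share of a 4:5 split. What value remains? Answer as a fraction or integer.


Start with 574.
Step 1: Add 10: 574+10=584; split 1:3 first = 584*1/4 = 146
Step 2: Take 5/8: 146 * 5/8 = 365/4
Step 3: Add 11: 365/4+11=409/4; split 4:5 first = 409/4*4/9 = 409/9
Final result = 409/9

409/9


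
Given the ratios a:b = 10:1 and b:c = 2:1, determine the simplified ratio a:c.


Given a:b = 10:1 and b:c = 2:1
Make b consistent. Multiply first ratio by 2: a:b = 20:2
Multiply second ratio by 1: b:c = 2:1
Now b = 2 in both, so a:b:c = 20:2:1
Therefore a:c = 20:1
Simplify by GCD: a:c = 20:1

20:1


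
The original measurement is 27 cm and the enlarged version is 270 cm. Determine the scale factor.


Original length = 27 cm
Scaled length = 270 cm
Scale factor = 270 / 27
= 10

10


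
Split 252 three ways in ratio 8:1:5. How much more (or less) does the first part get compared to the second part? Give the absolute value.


Total parts = 8 + 1 + 5 = 14
Value per part = 252 / 14 = 18
Shares: 8*18=144, 1*18=18, 5*18=90
First share = 144, second share = 18
Difference = |144 - 18| = 126

126


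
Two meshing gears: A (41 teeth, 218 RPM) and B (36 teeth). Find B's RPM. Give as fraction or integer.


Gear ratio: teeth_A * RPM_A = teeth_B * RPM_B
41 * 218 = 36 * RPM_B
8938 = 36 * RPM_B
RPM_B = 8938 / 36
RPM_B = 4469/18

4469/18


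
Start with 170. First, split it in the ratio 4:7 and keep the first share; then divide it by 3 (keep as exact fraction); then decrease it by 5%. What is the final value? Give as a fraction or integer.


Start with 170.
Step 1: Split 4:7, first share = 170 * 4/11 = 680/11
Step 2: Divide by 3: 680/11 / 3 = 680/33
Step 3: Decrease by 5%: 680/33 * 95/100 = 646/33
Final result = 646/33

646/33


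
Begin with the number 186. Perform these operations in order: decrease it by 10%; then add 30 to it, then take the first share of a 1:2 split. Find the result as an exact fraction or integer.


Start with 186.
Step 1: Decrease by 10%: 186 * 90/100 = 837/5
Step 2: Add 30: 837/5+30=987/5; split 1:2 first = 987/5*1/3 = 329/5
Final result = 329/5

329/5


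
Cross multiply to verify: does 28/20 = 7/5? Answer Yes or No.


Cross multiply to check 28/20 = 7/5
Left cross product: 28 * 5 = 140
Right cross product: 20 * 7 = 140
140 = 140
Equal, so proportions match => Yes

Yes


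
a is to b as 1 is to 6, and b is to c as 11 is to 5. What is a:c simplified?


Given a:b = 1:6 and b:c = 11:5
Make b consistent. Multiply first ratio by 11: a:b = 11:66
Multiply second ratio by 6: b:c = 66:30
Now b = 66 in both, so a:b:c = 11:66:30
Therefore a:c = 11:30
Simplify by GCD: a:c = 11:30

11:30


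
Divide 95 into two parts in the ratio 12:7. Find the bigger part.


Total parts = 12 + 7 = 19
Value per part = 95 / 19 = 5
First share = 12 * 5 = 60
Second share = 7 * 5 = 35
Larger share = 60

60


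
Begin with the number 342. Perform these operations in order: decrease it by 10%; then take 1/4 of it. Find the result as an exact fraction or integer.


Start with 342.
Step 1: Decrease by 10%: 342 * 90/100 = 1539/5
Step 2: Take 1/4: 1539/5 * 1/4 = 1539/20
Final result = 1539/20

1539/20


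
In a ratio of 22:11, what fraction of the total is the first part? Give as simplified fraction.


Total parts = 22 + 11 = 33
First part fraction = 22/33
Simplify: 22/33 = 2/3

2/3


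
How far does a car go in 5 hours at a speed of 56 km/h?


Using distance = speed * time
Speed = 56 km/h
Time = 5 hours
Distance = 56 * 5
= 280 km

280


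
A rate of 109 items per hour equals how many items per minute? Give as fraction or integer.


Converting from per hour to per minute
Rate = 109 items per hour
Divide by 60: 109/60
= 109/60 items per minute

109/60


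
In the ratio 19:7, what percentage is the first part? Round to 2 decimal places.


Total parts = 19 + 7 = 26
First part fraction = 19/26
Percentage = (19/26) * 100
= 0.730769 * 100
= 73.08%

73.08


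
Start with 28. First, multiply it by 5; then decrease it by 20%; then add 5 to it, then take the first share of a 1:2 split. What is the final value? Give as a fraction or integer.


Start with 28.
Step 1: Multiply by 5: 28 * 5 = 140
Step 2: Decrease by 20%: 140 * 80/100 = 112
Step 3: Add 5: 112+5=117; split 1:2 first = 117*1/3 = 39
Final result = 39

39


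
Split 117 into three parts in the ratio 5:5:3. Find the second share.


Ratio = 5:5:3
Total parts = 5 + 5 + 3 = 13
Value per part = 117 / 13 = 9
First share = 5 * 9 = 45
Middle share = 5 * 9 = 45
Third share = 3 * 9 = 27

45


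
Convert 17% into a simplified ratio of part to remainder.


Part = 17%, Remainder = 83%
Ratio = 17:83
GCD(17, 83) = 1
Simplify: 17:83 = 17:83

17:83


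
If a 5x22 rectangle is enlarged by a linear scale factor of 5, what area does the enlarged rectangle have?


Original dimensions: 5 x 22
Enlargement factor = 5
New width = 5 * 5 = 25
New height = 22 * 5 = 110
New area = 25 * 110 = 2750

2750


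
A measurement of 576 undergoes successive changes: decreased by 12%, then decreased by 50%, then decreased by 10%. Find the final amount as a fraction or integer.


Start: 576
Step 1: decrease by 12% => multiply by 88/100
  576 * 88/100 = 12672/25
Step 2: decrease by 50% => multiply by 50/100
  12672/25 * 50/100 = 6336/25
Step 3: decrease by 10% => multiply by 90/100
  6336/25 * 90/100 = 28512/125
Final value = 28512/125

28512/125


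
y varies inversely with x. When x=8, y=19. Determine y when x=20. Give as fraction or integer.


Inverse proportion: y = k/x
Find k: k = 8 * 19 = 152
Compute y at x=20: y = 152/20
y = 38/5

38/5


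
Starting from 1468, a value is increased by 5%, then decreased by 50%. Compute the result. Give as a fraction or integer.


Start: 1468
Step 1: increase by 5% => multiply by 105/100
  1468 * 105/100 = 7707/5
Step 2: decrease by 50% => multiply by 50/100
  7707/5 * 50/100 = 7707/10
Final value = 7707/10

7707/10


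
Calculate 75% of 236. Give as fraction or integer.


Compute 75% of 236
Convert percentage: 75% = 75/100
Multiply: 236 * 75/100
= 17700/100
= 177

177


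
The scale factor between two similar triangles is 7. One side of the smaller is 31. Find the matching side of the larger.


Similar triangles have proportional sides
Scale factor = 7
Smaller side = 31
Corresponding larger side = 31 * 7
= 217

217


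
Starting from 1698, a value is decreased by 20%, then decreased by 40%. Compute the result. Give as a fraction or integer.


Start: 1698
Step 1: decrease by 20% => multiply by 80/100
  1698 * 80/100 = 6792/5
Step 2: decrease by 40% => multiply by 60/100
  6792/5 * 60/100 = 20376/25
Final value = 20376/25

20376/25


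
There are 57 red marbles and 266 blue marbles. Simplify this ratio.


Find GCD(57, 266)
GCD = 19
Divide both by 19: 57/19 = 3, 266/19 = 14
Simplified ratio = 3:14

3:14


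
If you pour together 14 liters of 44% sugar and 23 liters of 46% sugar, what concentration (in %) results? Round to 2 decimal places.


Solute in mixture 1 = 44% of 14 L = 14*44/100 = 154/25 L
Solute in mixture 2 = 46% of 23 L = 23*46/100 = 529/50 L
Total solute = 154/25 + 529/50 = 837/50 L
Total volume = 14 + 23 = 37 L
Final concentration = 837/50/37 * 100 = 45.24%

45.24


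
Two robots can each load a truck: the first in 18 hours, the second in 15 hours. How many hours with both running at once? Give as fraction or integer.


Rate of A = 1/18 job per hour
Rate of B = 1/15 job per hour
Combined rate = 1/18 + 1/15
Find common denominator: (15 + 18)/(18*15) = 33/270
Combined rate = 11/90 job per hour
Time together = 1 / (11/90) = 90/11 hours

90/11


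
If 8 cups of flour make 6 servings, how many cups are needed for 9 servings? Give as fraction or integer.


Original: 8 cups for 6 servings
Target servings = 9
Scaling factor = 9/6
New amount = 8 * 9/6
= 72/6
= 12 cups

12


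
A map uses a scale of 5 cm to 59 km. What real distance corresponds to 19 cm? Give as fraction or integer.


Map scale: 5 cm = 59 km
Measured distance on map = 19 cm
Set up proportion: 19 * 59 / 5
= 1121 / 5
= 1121/5 km

1121/5


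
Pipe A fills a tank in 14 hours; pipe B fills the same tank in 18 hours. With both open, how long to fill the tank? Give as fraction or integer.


Rate of A = 1/14 job per hour
Rate of B = 1/18 job per hour
Combined rate = 1/14 + 1/18
Find common denominator: (18 + 14)/(14*18) = 32/252
Combined rate = 8/63 job per hour
Time together = 1 / (8/63) = 63/8 hours

63/8


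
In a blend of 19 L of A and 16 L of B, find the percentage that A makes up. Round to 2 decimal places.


Volume of A = 19 L
Volume of B = 16 L
Total volume = 19 + 16 = 35 L
Percentage of A = (19/35) * 100
= 54.29%

54.29


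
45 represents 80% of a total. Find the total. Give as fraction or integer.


Given: 45 is 80% of the whole
Set up: 45 = 80/100 * whole
whole = 45 * 100 / 80
whole = 4500 / 80
whole = 225/4

225/4


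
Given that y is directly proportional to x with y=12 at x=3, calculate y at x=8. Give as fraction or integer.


Direct proportion: y = kx
Find k: k = 12/3 = 4
Compute y at x=8: y = 4 * 8
y = 32

32


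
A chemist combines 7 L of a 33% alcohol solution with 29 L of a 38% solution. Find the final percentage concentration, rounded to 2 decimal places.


Solute in mixture 1 = 33% of 7 L = 7*33/100 = 231/100 L
Solute in mixture 2 = 38% of 29 L = 29*38/100 = 551/50 L
Total solute = 231/100 + 551/50 = 1333/100 L
Total volume = 7 + 29 = 36 L
Final concentration = 1333/100/36 * 100 = 37.03%

37.03


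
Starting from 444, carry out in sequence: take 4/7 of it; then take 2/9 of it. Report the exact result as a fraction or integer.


Start with 444.
Step 1: Take 4/7: 444 * 4/7 = 1776/7
Step 2: Take 2/9: 1776/7 * 2/9 = 1184/21
Final result = 1184/21

1184/21


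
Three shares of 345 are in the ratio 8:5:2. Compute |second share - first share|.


Total parts = 8 + 5 + 2 = 15
Value per part = 345 / 15 = 23
Shares: 8*23=184, 5*23=115, 2*23=46
Second share = 115, first share = 184
Difference = |115 - 184| = 69

69


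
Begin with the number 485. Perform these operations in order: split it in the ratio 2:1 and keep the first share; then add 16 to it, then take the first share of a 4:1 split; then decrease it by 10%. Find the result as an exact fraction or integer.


Start with 485.
Step 1: Split 2:1, first share = 485 * 2/3 = 970/3
Step 2: Add 16: 970/3+16=1018/3; split 4:1 first = 1018/3*4/5 = 4072/15
Step 3: Decrease by 10%: 4072/15 * 90/100 = 6108/25
Final result = 6108/25

6108/25


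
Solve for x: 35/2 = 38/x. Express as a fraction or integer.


Setting up: 35/2 = 38/x
Cross multiply: 35 * x = 2 * 38
35x = 76
x = 76/35
x = 76/35

76/35
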